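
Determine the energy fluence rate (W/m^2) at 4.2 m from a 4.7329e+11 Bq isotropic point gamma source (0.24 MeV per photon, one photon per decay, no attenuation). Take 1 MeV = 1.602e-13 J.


psi = A * E * 1.602e-13 / (4*pi*r^2)
psi = 4.7329e+11 * 0.24 * 1.602e-13 / (4*pi*4.2^2)
psi = 8.2090e-05 W/m^2

8.2090e-05


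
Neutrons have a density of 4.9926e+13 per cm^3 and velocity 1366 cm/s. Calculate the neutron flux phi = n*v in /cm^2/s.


phi = n * v
phi = 4.9926e+13 * 1366
phi = 6.8199e+16 /cm^2/s

6.8199e+16


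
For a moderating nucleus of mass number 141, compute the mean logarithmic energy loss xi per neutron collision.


xi = 1 + (A-1)^2/(2A) * ln((A-1)/(A+1))
xi = 1 + (141-1)^2/(2*141) * ln((141-1)/(141 +1))
xi = 0.014118

0.014118


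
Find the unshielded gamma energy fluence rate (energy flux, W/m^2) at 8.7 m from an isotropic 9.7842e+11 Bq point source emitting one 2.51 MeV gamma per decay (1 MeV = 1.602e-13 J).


psi = A * E * 1.602e-13 / (4*pi*r^2)
psi = 9.7842e+11 * 2.51 * 1.602e-13 / (4*pi*8.7^2)
psi = 4.1363e-04 W/m^2

4.1363e-04


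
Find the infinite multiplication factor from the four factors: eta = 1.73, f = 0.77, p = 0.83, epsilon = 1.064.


k_inf = eta * f * p * epsilon
k_inf = 1.73 * 0.77 * 0.83 * 1.064
k_inf = 1.1764

1.1764


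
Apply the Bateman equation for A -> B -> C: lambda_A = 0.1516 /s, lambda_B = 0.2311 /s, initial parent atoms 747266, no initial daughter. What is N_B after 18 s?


N_B(t) = lambda_A * N_A0 / (lambda_B - lambda_A) * [exp(-lambda_A*t) - exp(-lambda_B*t)]
exp(-0.1516*18) = 0.06529760; exp(-0.2311*18) = 0.01561068
N_B = 0.1516 * 747266 / (0.2311 - 0.1516) * (0.06529760 - 0.01561068)
N_B = 70803

70803


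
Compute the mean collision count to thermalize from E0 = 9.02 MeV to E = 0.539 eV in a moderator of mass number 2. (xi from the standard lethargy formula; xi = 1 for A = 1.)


xi = 1 + (A-1)^2/(2A)*ln((A-1)/(A+1)) = 0.7253469 (for A = 2)
n = ln(E0/E) / xi
n = ln(9.02e6 / 0.539) / 0.7253469
n = ln(1.673469e+07) / 0.7253469 = 22.931

22.931


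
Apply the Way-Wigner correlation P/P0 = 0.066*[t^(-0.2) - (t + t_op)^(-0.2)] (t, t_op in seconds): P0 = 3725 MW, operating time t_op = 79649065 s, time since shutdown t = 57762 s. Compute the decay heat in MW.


P/P0 = 0.066 * [t^(-0.2) - (t + t_op)^(-0.2)]
P/P0 = 0.066 * [57762^(-0.2) - (57762 + 79649065)^(-0.2)]
P/P0 = 0.066 * [0.1116019 - 0.02628457] = 0.005630944
P = 3725 * 0.005630944 = 20.975 MW

20.975


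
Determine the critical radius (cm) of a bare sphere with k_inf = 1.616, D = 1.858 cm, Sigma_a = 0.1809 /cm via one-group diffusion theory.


L^2 = D / Sigma_a = 1.858 / 0.1809 = 10.27087 cm^2
B_m^2 = (k_inf - 1) / L^2 = (1.616 - 1) / 10.27087 = 0.05997545 /cm^2
For a bare sphere: B_g = pi/R, so R_c = pi / sqrt(B_m^2)
R_c = pi / sqrt(0.05997545) = 12.828 cm

12.828


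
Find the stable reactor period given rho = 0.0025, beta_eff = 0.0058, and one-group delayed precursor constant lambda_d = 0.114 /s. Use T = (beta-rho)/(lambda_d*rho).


T = (beta - rho) / (lambda_d * rho)
T = (0.0058 - 0.0025) / (0.114 * 0.0025)
T = 11.579 s

11.579


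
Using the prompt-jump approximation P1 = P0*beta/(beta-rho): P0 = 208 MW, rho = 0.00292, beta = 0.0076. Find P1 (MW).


P1/P0 = beta / (beta - rho)
P1/P0 = 0.0076 / (0.0076 - 0.00292) = 1.623932
P1 = 208 * 1.623932 = 337.78 MW

337.78


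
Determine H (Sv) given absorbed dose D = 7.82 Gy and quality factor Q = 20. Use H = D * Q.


H = D * Q
H = 7.82 * 20
H = 156.40 Sv

156.40


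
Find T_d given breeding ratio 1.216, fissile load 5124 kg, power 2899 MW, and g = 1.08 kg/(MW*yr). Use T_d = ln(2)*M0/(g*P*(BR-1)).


Breeding gain G = BR - 1 = 1.216 - 1 = 0.216
Fissile production rate = g * P * G = 1.08 * 2899 * 0.216 = 676.27872 kg/yr
T_d = ln(2) * M0 / (g * P * G)
T_d = ln(2) * 5124 / 676.27872 = 5.2518 yr

5.2518


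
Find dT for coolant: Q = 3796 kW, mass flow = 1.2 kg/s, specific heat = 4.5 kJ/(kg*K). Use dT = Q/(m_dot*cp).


dT = Q / (m_dot * cp)
dT = 3796 / (1.2 * 4.5)
dT = 702.96 C

702.96


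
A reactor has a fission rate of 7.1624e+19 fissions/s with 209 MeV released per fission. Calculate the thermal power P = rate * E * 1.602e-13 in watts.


P = fission_rate * E_MeV * 1.602e-13
P = 7.1624e+19 * 209 * 1.602e-13
P = 2.3981e+09 W

2.3981e+09


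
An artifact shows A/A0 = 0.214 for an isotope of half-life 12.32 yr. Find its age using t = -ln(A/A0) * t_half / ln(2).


lambda = ln(2) / t_half = ln(2) / 12.32 = 0.05626195 /yr
t = -ln(A/A0) / lambda
t = -ln(0.214) / 0.05626195
t = 27.404 yr

27.404


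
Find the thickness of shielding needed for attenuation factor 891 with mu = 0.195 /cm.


x = ln(factor) / mu
x = ln(891) / 0.195
x = 34.833 cm

34.833


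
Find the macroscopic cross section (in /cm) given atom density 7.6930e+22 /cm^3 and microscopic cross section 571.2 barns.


Sigma = N * sigma_barns * 1e-24
Sigma = 7.6930e+22 * 571.2 * 1e-24
Sigma = 43.942 /cm

43.942


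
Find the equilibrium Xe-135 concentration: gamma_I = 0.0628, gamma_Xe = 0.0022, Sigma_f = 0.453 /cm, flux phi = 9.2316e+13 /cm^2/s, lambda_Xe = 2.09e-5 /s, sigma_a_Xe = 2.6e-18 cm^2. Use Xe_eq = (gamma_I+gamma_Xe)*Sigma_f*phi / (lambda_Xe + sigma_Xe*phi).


Xe_eq = (gamma_I + gamma_Xe) * Sigma_f * phi / (lambda_Xe + sigma_Xe * phi)
Numerator = (0.0628 + 0.0022) * 0.453 * 9.2316e+13 = 2.718245e+12
Denominator = 2.09e-5 + 2.6e-18 * 9.2316e+13 = 2.609216e-04
Xe_eq = 2.718245e+12 / 2.609216e-04 = 1.0418e+16 /cm^3

1.0418e+16


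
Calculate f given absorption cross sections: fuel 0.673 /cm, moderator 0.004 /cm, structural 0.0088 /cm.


f = Sigma_a_fuel / (Sigma_a_fuel + Sigma_a_mod + Sigma_a_other)
f = 0.673 / (0.673 + 0.004 + 0.0088)
f = 0.98134

0.98134


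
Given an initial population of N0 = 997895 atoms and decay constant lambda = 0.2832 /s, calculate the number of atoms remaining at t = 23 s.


N = N0 * exp(-lambda * t)
N = 997895 * exp(-0.2832 * 23)
N = 1480.0

1480.0


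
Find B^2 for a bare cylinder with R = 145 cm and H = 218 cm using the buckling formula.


B^2 = (2.405/R)^2 + (pi/H)^2
B^2 = (2.405/145)^2 + (pi/218)^2
B^2 = 4.8278e-04 /cm^2

4.8278e-04


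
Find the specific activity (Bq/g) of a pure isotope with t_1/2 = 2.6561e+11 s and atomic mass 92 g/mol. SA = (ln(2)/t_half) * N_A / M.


lambda = ln(2) / t_half = ln(2) / 2.6561e+11 = 2.609643e-12 /s
SA = lambda * N_A / M
SA = 2.609643e-12 * 6.022e23 / 92
SA = 1.7082e+10 Bq/g

1.7082e+10


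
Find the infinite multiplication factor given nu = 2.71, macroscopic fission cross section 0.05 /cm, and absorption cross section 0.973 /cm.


k_inf = nu * Sigma_f / Sigma_a
k_inf = 2.71 * 0.05 / 0.973
k_inf = 0.13926

0.13926


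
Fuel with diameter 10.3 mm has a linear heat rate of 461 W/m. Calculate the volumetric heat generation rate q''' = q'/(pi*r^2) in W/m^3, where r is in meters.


r = D / 2 / 1000 = 10.3 / 2 / 1000 = 0.00515 m
q''' = q' / (pi * r^2)
q''' = 461 / (pi * 0.00515^2)
q''' = 5.5327e+06 W/m^3

5.5327e+06


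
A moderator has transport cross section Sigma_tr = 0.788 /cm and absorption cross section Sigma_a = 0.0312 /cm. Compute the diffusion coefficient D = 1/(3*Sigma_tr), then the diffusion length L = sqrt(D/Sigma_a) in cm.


D = 1 / (3 * Sigma_tr) = 1 / (3 * 0.788) = 0.4230118 cm
L = sqrt(D / Sigma_a)
L = sqrt(0.4230118 / 0.0312)
L = 3.6821 cm

3.6821


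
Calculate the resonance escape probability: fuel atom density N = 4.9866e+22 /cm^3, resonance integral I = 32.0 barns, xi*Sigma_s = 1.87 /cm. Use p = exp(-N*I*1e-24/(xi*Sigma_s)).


p = exp(-N * I * 1e-24 / (xi*Sigma_s))
p = exp(-4.9866e+22 * 32.0 * 1e-24 / 1.87)
p = 0.42600

0.42600


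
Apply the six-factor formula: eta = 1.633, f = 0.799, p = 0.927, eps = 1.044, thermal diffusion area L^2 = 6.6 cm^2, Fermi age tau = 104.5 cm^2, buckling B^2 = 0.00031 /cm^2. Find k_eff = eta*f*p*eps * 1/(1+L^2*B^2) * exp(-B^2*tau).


k_inf = eta*f*p*eps = 1.633*0.799*0.927*1.044 = 1.262738
P_TNL = 1/(1 + L^2*B^2) = 1/(1 + 6.6*0.00031) = 0.9979582
P_FNL = exp(-B^2*tau) = exp(-0.00031*104.5) = 0.9681241
k_eff = k_inf * P_TNL * P_FNL = 1.262738 * 0.9979582 * 0.9681241
k_eff = 1.2200

1.2200


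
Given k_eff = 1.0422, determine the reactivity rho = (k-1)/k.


rho = (k_eff - 1) / k_eff
rho = (1.0422 - 1) / 1.0422
rho = 0.040491

0.040491


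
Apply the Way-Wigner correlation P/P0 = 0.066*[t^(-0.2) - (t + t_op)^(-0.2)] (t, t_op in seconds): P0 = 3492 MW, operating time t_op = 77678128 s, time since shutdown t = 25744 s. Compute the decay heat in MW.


P/P0 = 0.066 * [t^(-0.2) - (t + t_op)^(-0.2)]
P/P0 = 0.066 * [25744^(-0.2) - (25744 + 77678128)^(-0.2)]
P/P0 = 0.066 * [0.1311791 - 0.02641870] = 0.006914186
P = 3492 * 0.006914186 = 24.144 MW

24.144


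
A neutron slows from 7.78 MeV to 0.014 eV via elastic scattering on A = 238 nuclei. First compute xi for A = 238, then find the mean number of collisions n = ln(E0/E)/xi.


xi = 1 + (A-1)^2/(2A)*ln((A-1)/(A+1)) = 0.008379872 (for A = 238)
n = ln(E0/E) / xi
n = ln(7.78e6 / 0.014) / 0.008379872
n = ln(5.557143e+08) / 0.008379872 = 2402.9

2402.9


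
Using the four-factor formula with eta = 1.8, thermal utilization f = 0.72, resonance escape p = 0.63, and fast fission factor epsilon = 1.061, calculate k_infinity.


k_inf = eta * f * p * epsilon
k_inf = 1.8 * 0.72 * 0.63 * 1.061
k_inf = 0.86629

0.86629


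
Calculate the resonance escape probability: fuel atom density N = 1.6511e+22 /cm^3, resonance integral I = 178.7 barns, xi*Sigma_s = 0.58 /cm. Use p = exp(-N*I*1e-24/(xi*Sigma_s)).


p = exp(-N * I * 1e-24 / (xi*Sigma_s))
p = exp(-1.6511e+22 * 178.7 * 1e-24 / 0.58)
p = 0.0061759

0.0061759


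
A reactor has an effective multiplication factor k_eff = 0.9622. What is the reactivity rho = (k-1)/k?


rho = (k_eff - 1) / k_eff
rho = (0.9622 - 1) / 0.9622
rho = -0.039285

-0.039285


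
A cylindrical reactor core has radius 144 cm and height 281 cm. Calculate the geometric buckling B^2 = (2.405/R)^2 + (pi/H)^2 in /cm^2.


B^2 = (2.405/R)^2 + (pi/H)^2
B^2 = (2.405/144)^2 + (pi/281)^2
B^2 = 4.0393e-04 /cm^2

4.0393e-04


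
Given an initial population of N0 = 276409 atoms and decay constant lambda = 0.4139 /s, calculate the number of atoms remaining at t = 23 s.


N = N0 * exp(-lambda * t)
N = 276409 * exp(-0.4139 * 23)
N = 20.286

20.286


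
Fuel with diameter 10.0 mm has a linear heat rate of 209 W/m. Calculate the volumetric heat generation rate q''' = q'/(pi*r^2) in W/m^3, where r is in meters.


r = D / 2 / 1000 = 10.0 / 2 / 1000 = 0.005 m
q''' = q' / (pi * r^2)
q''' = 209 / (pi * 0.005^2)
q''' = 2.6611e+06 W/m^3

2.6611e+06


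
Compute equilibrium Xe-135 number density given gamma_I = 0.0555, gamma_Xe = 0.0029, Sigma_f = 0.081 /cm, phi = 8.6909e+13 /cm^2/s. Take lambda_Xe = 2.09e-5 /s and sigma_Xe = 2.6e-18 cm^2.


Xe_eq = (gamma_I + gamma_Xe) * Sigma_f * phi / (lambda_Xe + sigma_Xe * phi)
Numerator = (0.0555 + 0.0029) * 0.081 * 8.6909e+13 = 4.111143e+11
Denominator = 2.09e-5 + 2.6e-18 * 8.6909e+13 = 2.468634e-04
Xe_eq = 4.111143e+11 / 2.468634e-04 = 1.6654e+15 /cm^3

1.6654e+15


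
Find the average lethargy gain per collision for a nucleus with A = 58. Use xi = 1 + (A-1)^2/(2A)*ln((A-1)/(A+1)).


xi = 1 + (A-1)^2/(2A) * ln((A-1)/(A+1))
xi = 1 + (58-1)^2/(2*58) * ln((58-1)/(58 +1))
xi = 0.034090

0.034090


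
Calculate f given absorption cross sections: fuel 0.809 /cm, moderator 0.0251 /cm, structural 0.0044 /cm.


f = Sigma_a_fuel / (Sigma_a_fuel + Sigma_a_mod + Sigma_a_other)
f = 0.809 / (0.809 + 0.0251 + 0.0044)
f = 0.96482

0.96482


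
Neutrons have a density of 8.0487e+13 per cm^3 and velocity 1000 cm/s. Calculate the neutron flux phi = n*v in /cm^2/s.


phi = n * v
phi = 8.0487e+13 * 1000
phi = 8.0487e+16 /cm^2/s

8.0487e+16


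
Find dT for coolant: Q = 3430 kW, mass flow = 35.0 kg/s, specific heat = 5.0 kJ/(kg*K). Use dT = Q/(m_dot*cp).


dT = Q / (m_dot * cp)
dT = 3430 / (35.0 * 5.0)
dT = 19.600 C

19.600


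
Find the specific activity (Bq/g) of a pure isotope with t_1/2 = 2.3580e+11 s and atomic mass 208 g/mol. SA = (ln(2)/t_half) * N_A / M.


lambda = ln(2) / t_half = ln(2) / 2.3580e+11 = 2.939555e-12 /s
SA = lambda * N_A / M
SA = 2.939555e-12 * 6.022e23 / 208
SA = 8.5106e+09 Bq/g

8.5106e+09


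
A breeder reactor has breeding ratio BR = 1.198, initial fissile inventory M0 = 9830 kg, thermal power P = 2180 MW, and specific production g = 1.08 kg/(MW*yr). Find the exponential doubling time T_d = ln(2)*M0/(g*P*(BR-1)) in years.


Breeding gain G = BR - 1 = 1.198 - 1 = 0.198
Fissile production rate = g * P * G = 1.08 * 2180 * 0.198 = 466.1712 kg/yr
T_d = ln(2) * M0 / (g * P * G)
T_d = ln(2) * 9830 / 466.1712 = 14.616 yr

14.616


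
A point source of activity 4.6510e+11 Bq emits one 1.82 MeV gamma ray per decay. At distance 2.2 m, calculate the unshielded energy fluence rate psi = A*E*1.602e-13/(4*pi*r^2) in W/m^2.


psi = A * E * 1.602e-13 / (4*pi*r^2)
psi = 4.6510e+11 * 1.82 * 1.602e-13 / (4*pi*2.2^2)
psi = 0.0022296 W/m^2

0.0022296


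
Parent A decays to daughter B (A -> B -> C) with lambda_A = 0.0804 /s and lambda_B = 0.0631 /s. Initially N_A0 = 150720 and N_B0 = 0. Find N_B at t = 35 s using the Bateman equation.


N_B(t) = lambda_A * N_A0 / (lambda_B - lambda_A) * [exp(-lambda_A*t) - exp(-lambda_B*t)]
exp(-0.0804*35) = 0.05996465; exp(-0.0631*35) = 0.1098653
N_B = 0.0804 * 150720 / (0.0631 - 0.0804) * (0.05996465 - 0.1098653)
N_B = 34953

34953


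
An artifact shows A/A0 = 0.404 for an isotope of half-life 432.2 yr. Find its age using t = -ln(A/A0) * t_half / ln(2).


lambda = ln(2) / t_half = ln(2) / 432.2 = 0.001603765 /yr
t = -ln(A/A0) / lambda
t = -ln(0.404) / 0.001603765
t = 565.13 yr

565.13


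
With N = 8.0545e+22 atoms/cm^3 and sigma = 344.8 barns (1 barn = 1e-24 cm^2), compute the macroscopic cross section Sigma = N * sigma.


Sigma = N * sigma_barns * 1e-24
Sigma = 8.0545e+22 * 344.8 * 1e-24
Sigma = 27.772 /cm

27.772


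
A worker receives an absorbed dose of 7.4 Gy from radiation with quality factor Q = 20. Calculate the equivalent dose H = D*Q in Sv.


H = D * Q
H = 7.4 * 20
H = 148.00 Sv

148.00


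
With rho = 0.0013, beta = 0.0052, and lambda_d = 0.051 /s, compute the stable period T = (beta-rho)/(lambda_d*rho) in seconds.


T = (beta - rho) / (lambda_d * rho)
T = (0.0052 - 0.0013) / (0.051 * 0.0013)
T = 58.824 s

58.824


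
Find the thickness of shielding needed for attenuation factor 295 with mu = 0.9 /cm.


x = ln(factor) / mu
x = ln(295) / 0.9
x = 6.3189 cm

6.3189


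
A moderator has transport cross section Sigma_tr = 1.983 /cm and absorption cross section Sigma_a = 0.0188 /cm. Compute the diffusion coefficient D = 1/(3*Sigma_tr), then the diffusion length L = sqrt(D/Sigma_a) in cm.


D = 1 / (3 * Sigma_tr) = 1 / (3 * 1.983) = 0.1680955 cm
L = sqrt(D / Sigma_a)
L = sqrt(0.1680955 / 0.0188)
L = 2.9902 cm

2.9902


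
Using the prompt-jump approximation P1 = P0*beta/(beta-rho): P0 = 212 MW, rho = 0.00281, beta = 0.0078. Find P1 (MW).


P1/P0 = beta / (beta - rho)
P1/P0 = 0.0078 / (0.0078 - 0.00281) = 1.563126
P1 = 212 * 1.563126 = 331.38 MW

331.38


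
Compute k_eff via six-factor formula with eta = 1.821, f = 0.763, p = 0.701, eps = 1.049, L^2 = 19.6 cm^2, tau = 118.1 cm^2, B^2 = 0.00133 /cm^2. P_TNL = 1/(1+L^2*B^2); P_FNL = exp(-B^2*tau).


k_inf = eta*f*p*eps = 1.821*0.763*0.701*1.049 = 1.021711
P_TNL = 1/(1 + L^2*B^2) = 1/(1 + 19.6*0.00133) = 0.9745943
P_FNL = exp(-B^2*tau) = exp(-0.00133*118.1) = 0.8546417
k_eff = k_inf * P_TNL * P_FNL = 1.021711 * 0.9745943 * 0.8546417
k_eff = 0.85101

0.85101


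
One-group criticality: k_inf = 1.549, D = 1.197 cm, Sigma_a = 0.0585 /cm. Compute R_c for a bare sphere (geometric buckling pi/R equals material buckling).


L^2 = D / Sigma_a = 1.197 / 0.0585 = 20.46154 cm^2
B_m^2 = (k_inf - 1) / L^2 = (1.549 - 1) / 20.46154 = 0.02683083 /cm^2
For a bare sphere: B_g = pi/R, so R_c = pi / sqrt(B_m^2)
R_c = pi / sqrt(0.02683083) = 19.179 cm

19.179


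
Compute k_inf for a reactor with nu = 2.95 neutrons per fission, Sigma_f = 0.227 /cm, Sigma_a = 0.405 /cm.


k_inf = nu * Sigma_f / Sigma_a
k_inf = 2.95 * 0.227 / 0.405
k_inf = 1.6535

1.6535


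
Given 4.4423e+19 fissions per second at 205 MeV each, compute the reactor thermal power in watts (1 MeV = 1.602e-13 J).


P = fission_rate * E_MeV * 1.602e-13
P = 4.4423e+19 * 205 * 1.602e-13
P = 1.4589e+09 W

1.4589e+09


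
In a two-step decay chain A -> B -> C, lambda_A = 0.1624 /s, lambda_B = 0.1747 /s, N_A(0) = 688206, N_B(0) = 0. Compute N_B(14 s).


N_B(t) = lambda_A * N_A0 / (lambda_B - lambda_A) * [exp(-lambda_A*t) - exp(-lambda_B*t)]
exp(-0.1624*14) = 0.1029409; exp(-0.1747*14) = 0.08665678
N_B = 0.1624 * 688206 / (0.1747 - 0.1624) * (0.1029409 - 0.08665678)
N_B = 147967

147967


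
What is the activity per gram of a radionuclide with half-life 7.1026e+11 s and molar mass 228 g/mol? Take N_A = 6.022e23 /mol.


lambda = ln(2) / t_half = ln(2) / 7.1026e+11 = 9.759063e-13 /s
SA = lambda * N_A / M
SA = 9.759063e-13 * 6.022e23 / 228
SA = 2.5776e+09 Bq/g

2.5776e+09


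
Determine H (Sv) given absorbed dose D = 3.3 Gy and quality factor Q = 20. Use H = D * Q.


H = D * Q
H = 3.3 * 20
H = 66.000 Sv

66.000


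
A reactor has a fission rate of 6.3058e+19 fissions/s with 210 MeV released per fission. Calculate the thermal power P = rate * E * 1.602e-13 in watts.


P = fission_rate * E_MeV * 1.602e-13
P = 6.3058e+19 * 210 * 1.602e-13
P = 2.1214e+09 W

2.1214e+09


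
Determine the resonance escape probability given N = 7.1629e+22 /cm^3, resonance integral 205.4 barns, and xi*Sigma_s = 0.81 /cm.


p = exp(-N * I * 1e-24 / (xi*Sigma_s))
p = exp(-7.1629e+22 * 205.4 * 1e-24 / 0.81)
p = 1.2930e-08

1.2930e-08


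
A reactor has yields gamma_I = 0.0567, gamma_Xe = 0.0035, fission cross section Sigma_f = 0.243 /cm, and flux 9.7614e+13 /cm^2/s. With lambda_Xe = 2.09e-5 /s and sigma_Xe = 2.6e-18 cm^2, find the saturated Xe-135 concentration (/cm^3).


Xe_eq = (gamma_I + gamma_Xe) * Sigma_f * phi / (lambda_Xe + sigma_Xe * phi)
Numerator = (0.0567 + 0.0035) * 0.243 * 9.7614e+13 = 1.427956e+12
Denominator = 2.09e-5 + 2.6e-18 * 9.7614e+13 = 2.746964e-04
Xe_eq = 1.427956e+12 / 2.746964e-04 = 5.1983e+15 /cm^3

5.1983e+15


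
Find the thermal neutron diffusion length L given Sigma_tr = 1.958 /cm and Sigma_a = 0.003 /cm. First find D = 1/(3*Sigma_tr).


D = 1 / (3 * Sigma_tr) = 1 / (3 * 1.958) = 0.1702417 cm
L = sqrt(D / Sigma_a)
L = sqrt(0.1702417 / 0.003)
L = 7.5331 cm

7.5331


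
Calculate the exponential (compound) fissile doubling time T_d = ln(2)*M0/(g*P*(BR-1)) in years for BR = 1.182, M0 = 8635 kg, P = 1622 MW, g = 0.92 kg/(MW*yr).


Breeding gain G = BR - 1 = 1.182 - 1 = 0.182
Fissile production rate = g * P * G = 0.92 * 1622 * 0.182 = 271.58768 kg/yr
T_d = ln(2) * M0 / (g * P * G)
T_d = ln(2) * 8635 / 271.58768 = 22.038 yr

22.038


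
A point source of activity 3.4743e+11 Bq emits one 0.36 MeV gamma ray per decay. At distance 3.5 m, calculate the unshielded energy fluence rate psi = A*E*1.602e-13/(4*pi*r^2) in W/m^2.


psi = A * E * 1.602e-13 / (4*pi*r^2)
psi = 3.4743e+11 * 0.36 * 1.602e-13 / (4*pi*3.5^2)
psi = 1.3016e-04 W/m^2

1.3016e-04


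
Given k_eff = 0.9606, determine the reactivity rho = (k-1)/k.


rho = (k_eff - 1) / k_eff
rho = (0.9606 - 1) / 0.9606
rho = -0.041016

-0.041016


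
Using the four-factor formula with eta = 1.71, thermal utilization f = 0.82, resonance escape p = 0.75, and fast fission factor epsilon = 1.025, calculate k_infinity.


k_inf = eta * f * p * epsilon
k_inf = 1.71 * 0.82 * 0.75 * 1.025
k_inf = 1.0779

1.0779


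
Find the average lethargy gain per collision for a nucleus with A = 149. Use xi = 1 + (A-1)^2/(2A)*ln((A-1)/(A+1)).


xi = 1 + (A-1)^2/(2A) * ln((A-1)/(A+1))
xi = 1 + (149-1)^2/(2*149) * ln((149-1)/(149 +1))
xi = 0.013363

0.013363


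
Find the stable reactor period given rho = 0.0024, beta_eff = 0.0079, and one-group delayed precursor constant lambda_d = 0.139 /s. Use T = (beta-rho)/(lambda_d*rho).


T = (beta - rho) / (lambda_d * rho)
T = (0.0079 - 0.0024) / (0.139 * 0.0024)
T = 16.487 s

16.487


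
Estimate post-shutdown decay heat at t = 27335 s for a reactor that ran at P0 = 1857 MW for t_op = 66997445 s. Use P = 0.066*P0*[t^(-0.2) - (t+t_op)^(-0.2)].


P/P0 = 0.066 * [t^(-0.2) - (t + t_op)^(-0.2)]
P/P0 = 0.066 * [27335^(-0.2) - (27335 + 66997445)^(-0.2)]
P/P0 = 0.066 * [0.1296153 - 0.02721153] = 0.006758649
P = 1857 * 0.006758649 = 12.551 MW

12.551


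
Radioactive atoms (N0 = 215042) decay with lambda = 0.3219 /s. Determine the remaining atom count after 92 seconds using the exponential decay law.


N = N0 * exp(-lambda * t)
N = 215042 * exp(-0.3219 * 92)
N = 2.9579e-08

2.9579e-08


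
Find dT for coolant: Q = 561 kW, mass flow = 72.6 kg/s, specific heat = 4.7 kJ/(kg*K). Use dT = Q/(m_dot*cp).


dT = Q / (m_dot * cp)
dT = 561 / (72.6 * 4.7)
dT = 1.6441 C

1.6441


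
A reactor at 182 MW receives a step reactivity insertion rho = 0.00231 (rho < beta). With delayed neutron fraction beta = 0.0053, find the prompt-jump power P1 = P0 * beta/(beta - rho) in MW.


P1/P0 = beta / (beta - rho)
P1/P0 = 0.0053 / (0.0053 - 0.00231) = 1.772575
P1 = 182 * 1.772575 = 322.61 MW

322.61


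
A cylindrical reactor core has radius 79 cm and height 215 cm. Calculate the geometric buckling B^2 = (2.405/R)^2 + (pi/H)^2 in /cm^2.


B^2 = (2.405/R)^2 + (pi/H)^2
B^2 = (2.405/79)^2 + (pi/215)^2
B^2 = 0.0011403 /cm^2

0.0011403


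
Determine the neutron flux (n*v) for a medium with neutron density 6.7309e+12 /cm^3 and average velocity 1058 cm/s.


phi = n * v
phi = 6.7309e+12 * 1058
phi = 7.1213e+15 /cm^2/s

7.1213e+15


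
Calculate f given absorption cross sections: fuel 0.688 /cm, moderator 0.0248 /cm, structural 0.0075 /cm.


f = Sigma_a_fuel / (Sigma_a_fuel + Sigma_a_mod + Sigma_a_other)
f = 0.688 / (0.688 + 0.0248 + 0.0075)
f = 0.95516

0.95516


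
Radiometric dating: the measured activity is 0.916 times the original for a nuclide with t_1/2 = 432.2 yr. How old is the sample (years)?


lambda = ln(2) / t_half = ln(2) / 432.2 = 0.001603765 /yr
t = -ln(A/A0) / lambda
t = -ln(0.916) / 0.001603765
t = 54.708 yr

54.708


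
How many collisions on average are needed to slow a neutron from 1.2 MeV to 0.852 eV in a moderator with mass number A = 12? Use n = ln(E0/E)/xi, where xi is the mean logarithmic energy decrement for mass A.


xi = 1 + (A-1)^2/(2A)*ln((A-1)/(A+1)) = 0.1577690 (for A = 12)
n = ln(E0/E) / xi
n = ln(1.2e6 / 0.852) / 0.1577690
n = ln(1.408451e+06) / 0.1577690 = 89.739

89.739


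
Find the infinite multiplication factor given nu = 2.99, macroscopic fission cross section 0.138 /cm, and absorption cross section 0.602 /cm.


k_inf = nu * Sigma_f / Sigma_a
k_inf = 2.99 * 0.138 / 0.602
k_inf = 0.68542

0.68542


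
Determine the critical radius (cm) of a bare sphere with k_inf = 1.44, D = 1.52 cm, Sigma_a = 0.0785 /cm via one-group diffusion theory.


L^2 = D / Sigma_a = 1.52 / 0.0785 = 19.36306 cm^2
B_m^2 = (k_inf - 1) / L^2 = (1.44 - 1) / 19.36306 = 0.02272368 /cm^2
For a bare sphere: B_g = pi/R, so R_c = pi / sqrt(B_m^2)
R_c = pi / sqrt(0.02272368) = 20.841 cm

20.841


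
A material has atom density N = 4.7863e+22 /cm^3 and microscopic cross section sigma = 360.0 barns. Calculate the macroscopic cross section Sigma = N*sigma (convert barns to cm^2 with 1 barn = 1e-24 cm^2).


Sigma = N * sigma_barns * 1e-24
Sigma = 4.7863e+22 * 360.0 * 1e-24
Sigma = 17.231 /cm

17.231


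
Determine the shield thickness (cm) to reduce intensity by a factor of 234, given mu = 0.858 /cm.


x = ln(factor) / mu
x = ln(234) / 0.858
x = 6.3582 cm

6.3582


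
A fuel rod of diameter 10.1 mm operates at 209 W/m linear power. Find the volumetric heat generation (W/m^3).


r = D / 2 / 1000 = 10.1 / 2 / 1000 = 0.00505 m
q''' = q' / (pi * r^2)
q''' = 209 / (pi * 0.00505^2)
q''' = 2.6086e+06 W/m^3

2.6086e+06


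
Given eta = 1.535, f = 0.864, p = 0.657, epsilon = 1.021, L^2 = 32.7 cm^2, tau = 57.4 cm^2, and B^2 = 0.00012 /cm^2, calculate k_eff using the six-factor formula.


k_inf = eta*f*p*eps = 1.535*0.864*0.657*1.021 = 0.8896378
P_TNL = 1/(1 + L^2*B^2) = 1/(1 + 32.7*0.00012) = 0.9960913
P_FNL = exp(-B^2*tau) = exp(-0.00012*57.4) = 0.9931357
k_eff = k_inf * P_TNL * P_FNL = 0.8896378 * 0.9960913 * 0.9931357
k_eff = 0.88008

0.88008


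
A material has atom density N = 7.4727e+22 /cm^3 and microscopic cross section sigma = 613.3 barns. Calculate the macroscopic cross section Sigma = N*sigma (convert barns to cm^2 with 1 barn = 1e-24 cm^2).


Sigma = N * sigma_barns * 1e-24
Sigma = 7.4727e+22 * 613.3 * 1e-24
Sigma = 45.830 /cm

45.830


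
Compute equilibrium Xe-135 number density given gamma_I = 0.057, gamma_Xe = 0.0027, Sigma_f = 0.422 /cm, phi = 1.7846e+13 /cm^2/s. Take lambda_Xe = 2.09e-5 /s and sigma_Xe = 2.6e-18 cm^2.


Xe_eq = (gamma_I + gamma_Xe) * Sigma_f * phi / (lambda_Xe + sigma_Xe * phi)
Numerator = (0.057 + 0.0027) * 0.422 * 1.7846e+13 = 4.496014e+11
Denominator = 2.09e-5 + 2.6e-18 * 1.7846e+13 = 6.729960e-05
Xe_eq = 4.496014e+11 / 6.729960e-05 = 6.6806e+15 /cm^3

6.6806e+15


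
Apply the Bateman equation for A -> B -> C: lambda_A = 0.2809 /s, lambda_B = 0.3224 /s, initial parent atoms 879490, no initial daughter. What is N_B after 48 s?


N_B(t) = lambda_A * N_A0 / (lambda_B - lambda_A) * [exp(-lambda_A*t) - exp(-lambda_B*t)]
exp(-0.2809*48) = 1.394186e-06; exp(-0.3224*48) = 1.901980e-07
N_B = 0.2809 * 879490 / (0.3224 - 0.2809) * (1.394186e-06 - 1.901980e-07)
N_B = 7.1673

7.1673


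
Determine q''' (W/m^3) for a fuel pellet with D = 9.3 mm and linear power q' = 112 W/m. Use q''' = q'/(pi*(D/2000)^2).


r = D / 2 / 1000 = 9.3 / 2 / 1000 = 0.00465 m
q''' = q' / (pi * r^2)
q''' = 112 / (pi * 0.00465^2)
q''' = 1.6488e+06 W/m^3

1.6488e+06


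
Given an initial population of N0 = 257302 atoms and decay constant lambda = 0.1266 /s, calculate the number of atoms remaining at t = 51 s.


N = N0 * exp(-lambda * t)
N = 257302 * exp(-0.1266 * 51)
N = 404.00

404.00


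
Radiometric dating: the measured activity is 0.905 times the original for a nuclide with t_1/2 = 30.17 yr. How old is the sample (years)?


lambda = ln(2) / t_half = ln(2) / 30.17 = 0.02297472 /yr
t = -ln(A/A0) / lambda
t = -ln(0.905) / 0.02297472
t = 4.3448 yr

4.3448


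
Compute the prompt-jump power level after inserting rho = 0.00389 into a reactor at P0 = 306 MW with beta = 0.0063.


P1/P0 = beta / (beta - rho)
P1/P0 = 0.0063 / (0.0063 - 0.00389) = 2.614108
P1 = 306 * 2.614108 = 799.92 MW

799.92


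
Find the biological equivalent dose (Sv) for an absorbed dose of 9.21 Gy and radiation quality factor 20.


H = D * Q
H = 9.21 * 20
H = 184.20 Sv

184.20


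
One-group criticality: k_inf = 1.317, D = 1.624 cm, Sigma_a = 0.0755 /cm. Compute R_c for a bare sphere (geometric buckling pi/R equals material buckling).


L^2 = D / Sigma_a = 1.624 / 0.0755 = 21.50993 cm^2
B_m^2 = (k_inf - 1) / L^2 = (1.317 - 1) / 21.50993 = 0.01473738 /cm^2
For a bare sphere: B_g = pi/R, so R_c = pi / sqrt(B_m^2)
R_c = pi / sqrt(0.01473738) = 25.879 cm

25.879


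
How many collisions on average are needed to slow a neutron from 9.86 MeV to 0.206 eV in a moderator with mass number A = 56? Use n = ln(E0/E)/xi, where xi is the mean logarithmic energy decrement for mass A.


xi = 1 + (A-1)^2/(2A)*ln((A-1)/(A+1)) = 0.03529286 (for A = 56)
n = ln(E0/E) / xi
n = ln(9.86e6 / 0.206) / 0.03529286
n = ln(4.786408e+07) / 0.03529286 = 501.06

501.06


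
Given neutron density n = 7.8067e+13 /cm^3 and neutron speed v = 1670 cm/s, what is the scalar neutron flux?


phi = n * v
phi = 7.8067e+13 * 1670
phi = 1.3037e+17 /cm^2/s

1.3037e+17


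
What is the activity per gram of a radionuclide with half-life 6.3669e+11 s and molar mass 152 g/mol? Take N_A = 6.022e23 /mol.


lambda = ln(2) / t_half = ln(2) / 6.3669e+11 = 1.088673e-12 /s
SA = lambda * N_A / M
SA = 1.088673e-12 * 6.022e23 / 152
SA = 4.3132e+09 Bq/g

4.3132e+09


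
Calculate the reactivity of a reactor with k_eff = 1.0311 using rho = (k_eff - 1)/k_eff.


rho = (k_eff - 1) / k_eff
rho = (1.0311 - 1) / 1.0311
rho = 0.030162

0.030162


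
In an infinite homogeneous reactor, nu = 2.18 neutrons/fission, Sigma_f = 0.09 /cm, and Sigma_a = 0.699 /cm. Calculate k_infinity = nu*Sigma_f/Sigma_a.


k_inf = nu * Sigma_f / Sigma_a
k_inf = 2.18 * 0.09 / 0.699
k_inf = 0.28069

0.28069


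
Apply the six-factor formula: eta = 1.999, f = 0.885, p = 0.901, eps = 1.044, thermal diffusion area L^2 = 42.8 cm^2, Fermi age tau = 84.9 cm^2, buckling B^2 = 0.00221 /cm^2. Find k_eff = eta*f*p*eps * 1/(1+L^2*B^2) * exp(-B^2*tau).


k_inf = eta*f*p*eps = 1.999*0.885*0.901*1.044 = 1.664107
P_TNL = 1/(1 + L^2*B^2) = 1/(1 + 42.8*0.00221) = 0.9135858
P_FNL = exp(-B^2*tau) = exp(-0.00221*84.9) = 0.8289222
k_eff = k_inf * P_TNL * P_FNL = 1.664107 * 0.9135858 * 0.8289222
k_eff = 1.2602

1.2602


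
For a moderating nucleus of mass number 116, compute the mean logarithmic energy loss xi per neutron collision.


xi = 1 + (A-1)^2/(2A) * ln((A-1)/(A+1))
xi = 1 + (116-1)^2/(2*116) * ln((116-1)/(116 +1))
xi = 0.017143

0.017143


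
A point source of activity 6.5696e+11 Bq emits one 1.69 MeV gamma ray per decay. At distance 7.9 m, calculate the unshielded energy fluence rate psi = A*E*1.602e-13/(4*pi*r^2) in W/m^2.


psi = A * E * 1.602e-13 / (4*pi*r^2)
psi = 6.5696e+11 * 1.69 * 1.602e-13 / (4*pi*7.9^2)
psi = 2.2679e-04 W/m^2

2.2679e-04


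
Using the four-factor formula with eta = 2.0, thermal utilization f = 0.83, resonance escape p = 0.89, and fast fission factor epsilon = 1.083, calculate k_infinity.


k_inf = eta * f * p * epsilon
k_inf = 2.0 * 0.83 * 0.89 * 1.083
k_inf = 1.6000

1.6000


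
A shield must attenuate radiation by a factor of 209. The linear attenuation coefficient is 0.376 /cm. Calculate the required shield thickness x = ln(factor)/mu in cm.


x = ln(factor) / mu
x = ln(209) / 0.376
x = 14.208 cm

14.208


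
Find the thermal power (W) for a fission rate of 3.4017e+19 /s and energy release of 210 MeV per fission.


P = fission_rate * E_MeV * 1.602e-13
P = 3.4017e+19 * 210 * 1.602e-13
P = 1.1444e+09 W

1.1444e+09


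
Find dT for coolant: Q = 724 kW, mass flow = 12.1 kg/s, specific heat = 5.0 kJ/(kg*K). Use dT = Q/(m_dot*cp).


dT = Q / (m_dot * cp)
dT = 724 / (12.1 * 5.0)
dT = 11.967 C

11.967


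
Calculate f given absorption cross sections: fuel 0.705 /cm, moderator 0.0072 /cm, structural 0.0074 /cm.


f = Sigma_a_fuel / (Sigma_a_fuel + Sigma_a_mod + Sigma_a_other)
f = 0.705 / (0.705 + 0.0072 + 0.0074)
f = 0.97971

0.97971


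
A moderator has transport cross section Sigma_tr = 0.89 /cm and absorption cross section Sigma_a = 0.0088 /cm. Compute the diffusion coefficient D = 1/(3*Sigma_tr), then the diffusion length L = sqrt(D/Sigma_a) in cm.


D = 1 / (3 * Sigma_tr) = 1 / (3 * 0.89) = 0.3745318 cm
L = sqrt(D / Sigma_a)
L = sqrt(0.3745318 / 0.0088)
L = 6.5238 cm

6.5238


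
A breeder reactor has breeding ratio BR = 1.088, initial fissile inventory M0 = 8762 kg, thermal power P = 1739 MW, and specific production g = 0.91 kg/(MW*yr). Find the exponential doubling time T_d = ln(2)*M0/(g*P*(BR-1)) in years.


Breeding gain G = BR - 1 = 1.088 - 1 = 0.088
Fissile production rate = g * P * G = 0.91 * 1739 * 0.088 = 139.25912 kg/yr
T_d = ln(2) * M0 / (g * P * G)
T_d = ln(2) * 8762 / 139.25912 = 43.612 yr

43.612


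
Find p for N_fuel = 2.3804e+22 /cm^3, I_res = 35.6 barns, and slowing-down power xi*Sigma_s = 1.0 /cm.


p = exp(-N * I * 1e-24 / (xi*Sigma_s))
p = exp(-2.3804e+22 * 35.6 * 1e-24 / 1.0)
p = 0.42852

0.42852


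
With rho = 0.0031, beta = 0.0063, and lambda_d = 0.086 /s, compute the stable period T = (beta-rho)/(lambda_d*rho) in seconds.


T = (beta - rho) / (lambda_d * rho)
T = (0.0063 - 0.0031) / (0.086 * 0.0031)
T = 12.003 s

12.003


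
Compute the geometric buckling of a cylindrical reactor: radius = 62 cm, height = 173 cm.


B^2 = (2.405/R)^2 + (pi/H)^2
B^2 = (2.405/62)^2 + (pi/173)^2
B^2 = 0.0018345 /cm^2

0.0018345


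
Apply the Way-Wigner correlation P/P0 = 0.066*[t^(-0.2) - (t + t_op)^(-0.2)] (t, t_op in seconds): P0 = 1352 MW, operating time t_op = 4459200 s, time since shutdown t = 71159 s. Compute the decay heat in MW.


P/P0 = 0.066 * [t^(-0.2) - (t + t_op)^(-0.2)]
P/P0 = 0.066 * [71159^(-0.2) - (71159 + 4459200)^(-0.2)]
P/P0 = 0.066 * [0.1070420 - 0.04664160] = 0.003986426
P = 1352 * 0.003986426 = 5.3896 MW

5.3896


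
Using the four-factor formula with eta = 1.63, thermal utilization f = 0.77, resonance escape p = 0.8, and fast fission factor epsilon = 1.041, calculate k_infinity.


k_inf = eta * f * p * epsilon
k_inf = 1.63 * 0.77 * 0.8 * 1.041
k_inf = 1.0452

1.0452


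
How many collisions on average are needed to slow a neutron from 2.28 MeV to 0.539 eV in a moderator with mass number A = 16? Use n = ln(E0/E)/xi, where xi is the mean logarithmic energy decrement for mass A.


xi = 1 + (A-1)^2/(2A)*ln((A-1)/(A+1)) = 0.1199467 (for A = 16)
n = ln(E0/E) / xi
n = ln(2.28e6 / 0.539) / 0.1199467
n = ln(4.230056e+06) / 0.1199467 = 127.20

127.20


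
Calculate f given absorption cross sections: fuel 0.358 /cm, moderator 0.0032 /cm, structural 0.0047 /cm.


f = Sigma_a_fuel / (Sigma_a_fuel + Sigma_a_mod + Sigma_a_other)
f = 0.358 / (0.358 + 0.0032 + 0.0047)
f = 0.97841

0.97841


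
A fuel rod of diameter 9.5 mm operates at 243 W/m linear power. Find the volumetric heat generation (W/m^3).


r = D / 2 / 1000 = 9.5 / 2 / 1000 = 0.00475 m
q''' = q' / (pi * r^2)
q''' = 243 / (pi * 0.00475^2)
q''' = 3.4282e+06 W/m^3

3.4282e+06


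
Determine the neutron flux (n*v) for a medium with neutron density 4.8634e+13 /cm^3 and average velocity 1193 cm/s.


phi = n * v
phi = 4.8634e+13 * 1193
phi = 5.8020e+16 /cm^2/s

5.8020e+16


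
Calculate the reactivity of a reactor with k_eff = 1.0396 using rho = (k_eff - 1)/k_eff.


rho = (k_eff - 1) / k_eff
rho = (1.0396 - 1) / 1.0396
rho = 0.038092

0.038092


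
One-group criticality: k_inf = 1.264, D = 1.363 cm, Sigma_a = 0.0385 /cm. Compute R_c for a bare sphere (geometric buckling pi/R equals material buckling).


L^2 = D / Sigma_a = 1.363 / 0.0385 = 35.40260 cm^2
B_m^2 = (k_inf - 1) / L^2 = (1.264 - 1) / 35.40260 = 0.007457079 /cm^2
For a bare sphere: B_g = pi/R, so R_c = pi / sqrt(B_m^2)
R_c = pi / sqrt(0.007457079) = 36.380 cm

36.380


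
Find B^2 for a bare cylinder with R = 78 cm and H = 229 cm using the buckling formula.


B^2 = (2.405/R)^2 + (pi/H)^2
B^2 = (2.405/78)^2 + (pi/229)^2
B^2 = 0.0011389 /cm^2

0.0011389


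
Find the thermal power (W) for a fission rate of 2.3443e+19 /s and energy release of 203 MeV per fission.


P = fission_rate * E_MeV * 1.602e-13
P = 2.3443e+19 * 203 * 1.602e-13
P = 7.6238e+08 W

7.6238e+08


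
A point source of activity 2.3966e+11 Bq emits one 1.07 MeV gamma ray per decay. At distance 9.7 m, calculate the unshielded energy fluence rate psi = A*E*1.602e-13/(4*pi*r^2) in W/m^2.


psi = A * E * 1.602e-13 / (4*pi*r^2)
psi = 2.3966e+11 * 1.07 * 1.602e-13 / (4*pi*9.7^2)
psi = 3.4745e-05 W/m^2

3.4745e-05


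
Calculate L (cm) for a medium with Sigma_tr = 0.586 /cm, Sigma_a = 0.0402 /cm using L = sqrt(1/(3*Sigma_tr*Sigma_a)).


D = 1 / (3 * Sigma_tr) = 1 / (3 * 0.586) = 0.5688282 cm
L = sqrt(D / Sigma_a)
L = sqrt(0.5688282 / 0.0402)
L = 3.7616 cm

3.7616


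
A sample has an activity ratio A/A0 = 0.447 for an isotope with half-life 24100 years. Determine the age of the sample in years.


lambda = ln(2) / t_half = ln(2) / 24100 = 2.876129e-05 /yr
t = -ln(A/A0) / lambda
t = -ln(0.447) / 2.876129e-05
t = 27996 yr

27996


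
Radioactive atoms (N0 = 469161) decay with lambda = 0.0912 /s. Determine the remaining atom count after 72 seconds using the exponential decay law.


N = N0 * exp(-lambda * t)
N = 469161 * exp(-0.0912 * 72)
N = 660.04

660.04


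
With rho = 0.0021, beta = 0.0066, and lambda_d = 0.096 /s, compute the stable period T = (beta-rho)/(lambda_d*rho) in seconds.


T = (beta - rho) / (lambda_d * rho)
T = (0.0066 - 0.0021) / (0.096 * 0.0021)
T = 22.321 s

22.321


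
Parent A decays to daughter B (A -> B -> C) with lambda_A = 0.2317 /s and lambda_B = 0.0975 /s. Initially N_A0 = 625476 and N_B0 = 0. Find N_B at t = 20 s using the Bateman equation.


N_B(t) = lambda_A * N_A0 / (lambda_B - lambda_A) * [exp(-lambda_A*t) - exp(-lambda_B*t)]
exp(-0.2317*20) = 0.009715818; exp(-0.0975*20) = 0.1422741
N_B = 0.2317 * 625476 / (0.0975 - 0.2317) * (0.009715818 - 0.1422741)
N_B = 143150

143150


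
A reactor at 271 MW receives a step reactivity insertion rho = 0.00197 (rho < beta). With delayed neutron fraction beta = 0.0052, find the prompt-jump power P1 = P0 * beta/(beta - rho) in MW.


P1/P0 = beta / (beta - rho)
P1/P0 = 0.0052 / (0.0052 - 0.00197) = 1.609907
P1 = 271 * 1.609907 = 436.28 MW

436.28


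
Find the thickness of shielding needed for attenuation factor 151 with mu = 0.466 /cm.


x = ln(factor) / mu
x = ln(151) / 0.466
x = 10.767 cm

10.767


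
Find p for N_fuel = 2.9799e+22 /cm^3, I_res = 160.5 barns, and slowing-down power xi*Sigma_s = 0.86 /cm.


p = exp(-N * I * 1e-24 / (xi*Sigma_s))
p = exp(-2.9799e+22 * 160.5 * 1e-24 / 0.86)
p = 0.0038437

0.0038437


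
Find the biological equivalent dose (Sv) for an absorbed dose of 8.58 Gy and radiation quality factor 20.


H = D * Q
H = 8.58 * 20
H = 171.60 Sv

171.60


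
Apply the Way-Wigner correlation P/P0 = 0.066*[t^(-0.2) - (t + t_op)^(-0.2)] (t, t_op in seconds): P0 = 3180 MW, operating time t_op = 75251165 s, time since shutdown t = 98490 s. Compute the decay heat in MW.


P/P0 = 0.066 * [t^(-0.2) - (t + t_op)^(-0.2)]
P/P0 = 0.066 * [98490^(-0.2) - (98490 + 75251165)^(-0.2)]
P/P0 = 0.066 * [0.1003048 - 0.02658176] = 0.004865721
P = 3180 * 0.004865721 = 15.473 MW

15.473


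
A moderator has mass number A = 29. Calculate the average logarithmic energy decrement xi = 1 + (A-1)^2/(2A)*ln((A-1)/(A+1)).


xi = 1 + (A-1)^2/(2A) * ln((A-1)/(A+1))
xi = 1 + (29-1)^2/(2*29) * ln((29-1)/(29 +1))
xi = 0.067407

0.067407


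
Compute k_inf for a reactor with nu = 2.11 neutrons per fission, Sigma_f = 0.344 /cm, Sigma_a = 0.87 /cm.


k_inf = nu * Sigma_f / Sigma_a
k_inf = 2.11 * 0.344 / 0.87
k_inf = 0.83430

0.83430


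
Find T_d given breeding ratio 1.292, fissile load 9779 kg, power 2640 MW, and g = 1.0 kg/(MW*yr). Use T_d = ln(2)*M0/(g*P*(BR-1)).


Breeding gain G = BR - 1 = 1.292 - 1 = 0.292
Fissile production rate = g * P * G = 1.0 * 2640 * 0.292 = 770.88 kg/yr
T_d = ln(2) * M0 / (g * P * G)
T_d = ln(2) * 9779 / 770.88 = 8.7929 yr

8.7929


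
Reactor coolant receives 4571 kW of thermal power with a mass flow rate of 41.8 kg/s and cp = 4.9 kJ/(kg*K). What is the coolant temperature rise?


dT = Q / (m_dot * cp)
dT = 4571 / (41.8 * 4.9)
dT = 22.317 C

22.317


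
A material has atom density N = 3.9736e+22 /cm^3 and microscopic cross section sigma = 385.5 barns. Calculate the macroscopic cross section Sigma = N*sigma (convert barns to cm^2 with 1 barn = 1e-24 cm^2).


Sigma = N * sigma_barns * 1e-24
Sigma = 3.9736e+22 * 385.5 * 1e-24
Sigma = 15.318 /cm

15.318


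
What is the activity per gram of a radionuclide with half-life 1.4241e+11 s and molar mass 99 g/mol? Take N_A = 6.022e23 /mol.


lambda = ln(2) / t_half = ln(2) / 1.4241e+11 = 4.867265e-12 /s
SA = lambda * N_A / M
SA = 4.867265e-12 * 6.022e23 / 99
SA = 2.9607e+10 Bq/g

2.9607e+10


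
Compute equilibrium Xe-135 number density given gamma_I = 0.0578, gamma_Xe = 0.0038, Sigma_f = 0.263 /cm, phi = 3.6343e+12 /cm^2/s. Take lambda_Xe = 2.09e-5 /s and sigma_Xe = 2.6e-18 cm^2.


Xe_eq = (gamma_I + gamma_Xe) * Sigma_f * phi / (lambda_Xe + sigma_Xe * phi)
Numerator = (0.0578 + 0.0038) * 0.263 * 3.6343e+12 = 5.887857e+10
Denominator = 2.09e-5 + 2.6e-18 * 3.6343e+12 = 3.034918e-05
Xe_eq = 5.887857e+10 / 3.034918e-05 = 1.9400e+15 /cm^3

1.9400e+15
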